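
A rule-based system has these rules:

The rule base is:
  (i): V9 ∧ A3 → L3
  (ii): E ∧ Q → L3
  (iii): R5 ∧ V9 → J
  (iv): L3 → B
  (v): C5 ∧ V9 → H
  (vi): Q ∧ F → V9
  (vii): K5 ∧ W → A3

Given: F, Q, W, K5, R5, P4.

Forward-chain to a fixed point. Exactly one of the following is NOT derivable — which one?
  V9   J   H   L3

Round 1 — (vi), (vii), derive V9, A3.
Round 2 — (i), (iii), derive L3, J.
Round 3 — (iv), derive B.
Derived: J (round 2), V9 (round 1), L3 (round 2). H never appears in any round.

H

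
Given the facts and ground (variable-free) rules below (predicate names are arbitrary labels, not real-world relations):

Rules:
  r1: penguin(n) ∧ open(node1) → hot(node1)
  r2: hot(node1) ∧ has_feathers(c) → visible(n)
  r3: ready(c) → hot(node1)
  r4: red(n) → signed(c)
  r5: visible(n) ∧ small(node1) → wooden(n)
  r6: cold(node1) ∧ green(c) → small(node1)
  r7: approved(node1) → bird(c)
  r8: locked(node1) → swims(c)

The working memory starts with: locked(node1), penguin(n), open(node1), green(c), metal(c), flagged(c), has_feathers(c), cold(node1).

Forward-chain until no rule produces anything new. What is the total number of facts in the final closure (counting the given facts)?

13

Round 1 fires r1, r6, r8, giving hot(node1), small(node1), swims(c).
Round 2 fires r2, giving visible(n).
Round 3 fires r5, giving wooden(n).
Closure: {cold(node1), flagged(c), green(c), has_feathers(c), hot(node1), locked(node1), metal(c), open(node1), penguin(n), small(node1), swims(c), visible(n), wooden(n)} — 13 facts.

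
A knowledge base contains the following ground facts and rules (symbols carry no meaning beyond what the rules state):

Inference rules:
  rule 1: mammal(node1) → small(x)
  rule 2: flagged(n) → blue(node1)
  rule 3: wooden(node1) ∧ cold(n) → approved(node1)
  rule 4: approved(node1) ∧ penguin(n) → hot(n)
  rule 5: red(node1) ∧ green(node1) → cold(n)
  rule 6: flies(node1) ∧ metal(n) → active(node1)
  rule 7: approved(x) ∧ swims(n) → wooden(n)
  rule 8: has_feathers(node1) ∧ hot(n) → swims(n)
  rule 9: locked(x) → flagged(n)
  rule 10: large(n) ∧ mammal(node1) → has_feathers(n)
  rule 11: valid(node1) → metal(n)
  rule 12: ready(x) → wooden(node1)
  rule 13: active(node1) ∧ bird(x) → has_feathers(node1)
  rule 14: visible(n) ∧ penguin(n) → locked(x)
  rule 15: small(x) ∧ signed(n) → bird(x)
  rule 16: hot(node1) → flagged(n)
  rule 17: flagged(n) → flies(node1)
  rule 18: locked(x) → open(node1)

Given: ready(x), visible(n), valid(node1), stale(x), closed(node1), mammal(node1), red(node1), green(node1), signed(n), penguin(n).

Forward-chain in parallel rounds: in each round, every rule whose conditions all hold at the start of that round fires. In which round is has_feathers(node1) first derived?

5

[1] rule 1 [mammal(node1) → small(x)]; rule 5 [red(node1) ∧ green(node1) → cold(n)]; rule 11 [valid(node1) → metal(n)]; rule 12 [ready(x) → wooden(node1)]; rule 14 [visible(n) ∧ penguin(n) → locked(x)]. ⇒ new: small(x), cold(n), metal(n), wooden(node1), locked(x).
[2] rule 3 [wooden(node1) ∧ cold(n) → approved(node1)]; rule 9 [locked(x) → flagged(n)]; rule 15 [small(x) ∧ signed(n) → bird(x)]; rule 18 [locked(x) → open(node1)]. ⇒ new: approved(node1), flagged(n), bird(x), open(node1).
[3] rule 2 [flagged(n) → blue(node1)]; rule 4 [approved(node1) ∧ penguin(n) → hot(n)]; rule 17 [flagged(n) → flies(node1)]. ⇒ new: blue(node1), hot(n), flies(node1).
[4] rule 6 [flies(node1) ∧ metal(n) → active(node1)]. ⇒ new: active(node1).
[5] rule 13 [active(node1) ∧ bird(x) → has_feathers(node1)]. ⇒ new: has_feathers(node1).
has_feathers(node1) first appears in round 5.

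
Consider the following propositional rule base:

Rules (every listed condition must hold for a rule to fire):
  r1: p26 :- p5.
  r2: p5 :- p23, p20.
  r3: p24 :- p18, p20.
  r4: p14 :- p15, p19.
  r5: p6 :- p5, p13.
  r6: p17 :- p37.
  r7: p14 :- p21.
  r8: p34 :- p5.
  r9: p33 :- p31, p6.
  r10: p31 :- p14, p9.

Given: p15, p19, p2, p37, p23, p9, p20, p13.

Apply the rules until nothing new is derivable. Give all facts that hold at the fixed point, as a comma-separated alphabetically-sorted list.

Round 1: r2 [p5 :- p23, p20.]; r4 [p14 :- p15, p19.]; r6 [p17 :- p37.]. Adds p5, p14, p17.
Round 2: r1 [p26 :- p5.]; r5 [p6 :- p5, p13.]; r8 [p34 :- p5.]; r10 [p31 :- p14, p9.]. Adds p26, p6, p34, p31.
Round 3: r9 [p33 :- p31, p6.]. Adds p33.

p13, p14, p15, p17, p19, p2, p20, p23, p26, p31, p33, p34, p37, p5, p6, p9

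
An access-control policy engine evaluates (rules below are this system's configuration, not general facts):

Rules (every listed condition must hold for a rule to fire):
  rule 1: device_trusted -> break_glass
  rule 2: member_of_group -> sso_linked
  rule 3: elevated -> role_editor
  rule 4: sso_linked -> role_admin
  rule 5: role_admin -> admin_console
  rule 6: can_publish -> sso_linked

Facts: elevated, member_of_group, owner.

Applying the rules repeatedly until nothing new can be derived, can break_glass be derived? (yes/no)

[1] rule 2 [member_of_group -> sso_linked]; rule 3 [elevated -> role_editor]. ⇒ new: sso_linked, role_editor.
[2] rule 4 [sso_linked -> role_admin]. ⇒ new: role_admin.
[3] rule 5 [role_admin -> admin_console]. ⇒ new: admin_console.
Fixed point reached. break_glass is concluded only by rule 1; rule 1 needs device_trusted (never derived).

no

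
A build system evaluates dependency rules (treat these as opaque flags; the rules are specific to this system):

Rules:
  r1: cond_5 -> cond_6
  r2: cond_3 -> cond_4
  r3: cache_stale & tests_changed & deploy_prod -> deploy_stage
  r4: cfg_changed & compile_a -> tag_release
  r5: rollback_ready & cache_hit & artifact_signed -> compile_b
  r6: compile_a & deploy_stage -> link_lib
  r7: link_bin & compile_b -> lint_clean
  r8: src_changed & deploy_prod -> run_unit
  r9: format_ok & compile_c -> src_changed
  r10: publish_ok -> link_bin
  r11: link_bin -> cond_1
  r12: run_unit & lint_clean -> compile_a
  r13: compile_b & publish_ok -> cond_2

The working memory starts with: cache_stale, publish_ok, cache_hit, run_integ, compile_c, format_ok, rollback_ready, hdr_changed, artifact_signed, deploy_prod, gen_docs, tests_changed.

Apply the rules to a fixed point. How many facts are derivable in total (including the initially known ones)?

22

[1] r3 [cache_stale & tests_changed & deploy_prod -> deploy_stage]; r5 [rollback_ready & cache_hit & artifact_signed -> compile_b]; r9 [format_ok & compile_c -> src_changed]; r10 [publish_ok -> link_bin]. ⇒ new: deploy_stage, compile_b, src_changed, link_bin.
[2] r7 [link_bin & compile_b -> lint_clean]; r8 [src_changed & deploy_prod -> run_unit]; r11 [link_bin -> cond_1]; r13 [compile_b & publish_ok -> cond_2]. ⇒ new: lint_clean, run_unit, cond_1, cond_2.
[3] r12 [run_unit & lint_clean -> compile_a]. ⇒ new: compile_a.
[4] r6 [compile_a & deploy_stage -> link_lib]. ⇒ new: link_lib.
Closure: {artifact_signed, cache_hit, cache_stale, compile_a, compile_b, compile_c, cond_1, cond_2, deploy_prod, deploy_stage, format_ok, gen_docs, hdr_changed, link_bin, link_lib, lint_clean, publish_ok, rollback_ready, run_integ, run_unit, src_changed, tests_changed} — 22 facts.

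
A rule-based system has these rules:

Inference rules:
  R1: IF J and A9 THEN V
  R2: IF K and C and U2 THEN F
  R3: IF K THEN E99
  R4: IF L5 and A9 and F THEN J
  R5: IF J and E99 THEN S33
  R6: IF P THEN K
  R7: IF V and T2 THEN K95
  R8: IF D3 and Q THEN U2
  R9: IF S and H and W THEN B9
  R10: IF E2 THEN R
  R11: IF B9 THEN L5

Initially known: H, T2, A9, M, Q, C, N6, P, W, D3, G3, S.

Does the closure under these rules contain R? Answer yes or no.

[1] R6 [IF P THEN K]; R8 [IF D3 and Q THEN U2]; R9 [IF S and H and W THEN B9]. ⇒ new: K, U2, B9.
[2] R2 [IF K and C and U2 THEN F]; R3 [IF K THEN E99]; R11 [IF B9 THEN L5]. ⇒ new: F, E99, L5.
[3] R4 [IF L5 and A9 and F THEN J]. ⇒ new: J.
[4] R1 [IF J and A9 THEN V]; R5 [IF J and E99 THEN S33]. ⇒ new: V, S33.
[5] R7 [IF V and T2 THEN K95]. ⇒ new: K95.
Fixed point reached. R is concluded only by R10; R10 needs E2 (never derived).

no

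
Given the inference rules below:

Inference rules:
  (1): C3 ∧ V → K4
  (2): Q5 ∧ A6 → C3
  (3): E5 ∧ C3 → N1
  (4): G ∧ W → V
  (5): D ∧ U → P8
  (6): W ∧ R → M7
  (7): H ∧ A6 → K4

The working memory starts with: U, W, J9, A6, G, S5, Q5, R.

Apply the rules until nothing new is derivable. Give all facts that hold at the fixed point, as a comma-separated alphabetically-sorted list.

A6, C3, G, J9, K4, M7, Q5, R, S5, U, V, W

Round 1: (2) [Q5 ∧ A6 → C3]; (4) [G ∧ W → V]; (6) [W ∧ R → M7]. New: C3, V, M7.
Round 2: (1) [C3 ∧ V → K4]. New: K4.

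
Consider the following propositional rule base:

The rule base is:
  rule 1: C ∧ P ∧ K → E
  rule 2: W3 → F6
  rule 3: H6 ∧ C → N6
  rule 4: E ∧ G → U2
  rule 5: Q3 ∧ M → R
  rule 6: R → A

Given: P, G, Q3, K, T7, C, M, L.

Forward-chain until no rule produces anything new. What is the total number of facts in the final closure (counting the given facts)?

Round 1 — rule 1, rule 5, derive E, R.
Round 2 — rule 4, rule 6, derive U2, A.
Closure: {A, C, E, G, K, L, M, P, Q3, R, T7, U2} — 12 facts.

12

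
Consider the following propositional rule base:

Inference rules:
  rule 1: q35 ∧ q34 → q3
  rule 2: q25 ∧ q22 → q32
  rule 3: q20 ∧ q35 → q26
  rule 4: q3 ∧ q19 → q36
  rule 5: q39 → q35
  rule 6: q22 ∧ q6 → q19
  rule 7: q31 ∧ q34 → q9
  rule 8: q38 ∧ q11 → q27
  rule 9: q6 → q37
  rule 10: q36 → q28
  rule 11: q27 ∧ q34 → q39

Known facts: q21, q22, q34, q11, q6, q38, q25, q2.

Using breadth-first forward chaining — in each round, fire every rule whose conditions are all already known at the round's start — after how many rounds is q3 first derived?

Round 1 fires rule 2, rule 6, rule 8, rule 9, giving q32, q19, q27, q37.
Round 2 fires rule 11, giving q39.
Round 3 fires rule 5, giving q35.
Round 4 fires rule 1, giving q3.
q3 first appears in round 4.

4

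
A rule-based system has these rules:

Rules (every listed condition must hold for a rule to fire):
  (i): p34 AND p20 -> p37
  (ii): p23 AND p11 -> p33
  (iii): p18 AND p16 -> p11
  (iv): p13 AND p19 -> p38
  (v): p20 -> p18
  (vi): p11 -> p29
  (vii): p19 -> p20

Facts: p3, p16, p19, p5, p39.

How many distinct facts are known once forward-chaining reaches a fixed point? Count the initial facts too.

Round 1 fires (vii), giving p20.
Round 2 fires (v), giving p18.
Round 3 fires (iii), giving p11.
Round 4 fires (vi), giving p29.
Closure: {p11, p16, p18, p19, p20, p29, p3, p39, p5} — 9 facts.

9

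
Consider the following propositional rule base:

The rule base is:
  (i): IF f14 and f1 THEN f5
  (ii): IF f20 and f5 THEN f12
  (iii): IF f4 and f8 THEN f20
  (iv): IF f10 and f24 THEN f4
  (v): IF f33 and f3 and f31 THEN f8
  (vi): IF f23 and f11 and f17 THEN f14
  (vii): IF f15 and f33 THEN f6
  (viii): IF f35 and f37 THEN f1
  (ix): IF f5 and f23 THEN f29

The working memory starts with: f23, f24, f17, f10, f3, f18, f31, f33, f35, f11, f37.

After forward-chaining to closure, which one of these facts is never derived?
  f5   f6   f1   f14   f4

f6

Round 1: (iv) [IF f10 and f24 THEN f4]; (v) [IF f33 and f3 and f31 THEN f8]; (vi) [IF f23 and f11 and f17 THEN f14]; (viii) [IF f35 and f37 THEN f1]. New: f4, f8, f14, f1.
Round 2: (i) [IF f14 and f1 THEN f5]; (iii) [IF f4 and f8 THEN f20]. New: f5, f20.
Round 3: (ii) [IF f20 and f5 THEN f12]; (ix) [IF f5 and f23 THEN f29]. New: f12, f29.
Derived: f5 (round 2), f4 (round 1), f14 (round 1), f1 (round 1). f6 never appears in any round.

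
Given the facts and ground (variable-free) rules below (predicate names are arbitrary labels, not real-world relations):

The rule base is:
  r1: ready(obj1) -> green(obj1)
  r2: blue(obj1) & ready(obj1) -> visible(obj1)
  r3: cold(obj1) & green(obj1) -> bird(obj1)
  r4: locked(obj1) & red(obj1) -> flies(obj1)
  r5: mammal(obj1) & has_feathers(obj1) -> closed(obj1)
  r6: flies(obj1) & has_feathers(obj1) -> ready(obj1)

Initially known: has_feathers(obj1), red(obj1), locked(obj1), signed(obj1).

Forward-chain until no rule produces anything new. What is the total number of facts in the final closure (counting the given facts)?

7

Round 1: r4 [locked(obj1) & red(obj1) -> flies(obj1)]. New: flies(obj1).
Round 2: r6 [flies(obj1) & has_feathers(obj1) -> ready(obj1)]. New: ready(obj1).
Round 3: r1 [ready(obj1) -> green(obj1)]. New: green(obj1).
Closure: {flies(obj1), green(obj1), has_feathers(obj1), locked(obj1), ready(obj1), red(obj1), signed(obj1)} — 7 facts.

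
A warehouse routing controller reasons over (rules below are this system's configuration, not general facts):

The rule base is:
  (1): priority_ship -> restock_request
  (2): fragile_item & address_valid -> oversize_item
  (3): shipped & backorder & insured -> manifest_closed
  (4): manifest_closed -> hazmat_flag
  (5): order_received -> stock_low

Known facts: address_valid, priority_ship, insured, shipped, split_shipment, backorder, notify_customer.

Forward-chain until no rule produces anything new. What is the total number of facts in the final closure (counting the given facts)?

10

Round 1: (1) [priority_ship -> restock_request]; (3) [shipped & backorder & insured -> manifest_closed]. Adds restock_request, manifest_closed.
Round 2: (4) [manifest_closed -> hazmat_flag]. Adds hazmat_flag.
Closure: {address_valid, backorder, hazmat_flag, insured, manifest_closed, notify_customer, priority_ship, restock_request, shipped, split_shipment} — 10 facts.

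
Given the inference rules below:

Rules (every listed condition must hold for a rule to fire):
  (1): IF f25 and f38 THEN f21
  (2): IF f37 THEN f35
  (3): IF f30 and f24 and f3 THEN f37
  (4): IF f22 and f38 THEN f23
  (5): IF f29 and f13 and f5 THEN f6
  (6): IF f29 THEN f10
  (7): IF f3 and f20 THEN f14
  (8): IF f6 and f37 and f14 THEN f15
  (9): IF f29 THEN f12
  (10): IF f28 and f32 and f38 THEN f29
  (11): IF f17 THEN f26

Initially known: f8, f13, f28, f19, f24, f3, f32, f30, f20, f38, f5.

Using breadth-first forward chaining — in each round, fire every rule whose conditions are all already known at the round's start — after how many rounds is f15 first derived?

3

Round 1: (3) [IF f30 and f24 and f3 THEN f37]; (7) [IF f3 and f20 THEN f14]; (10) [IF f28 and f32 and f38 THEN f29]. Adds f37, f14, f29.
Round 2: (2) [IF f37 THEN f35]; (5) [IF f29 and f13 and f5 THEN f6]; (6) [IF f29 THEN f10]; (9) [IF f29 THEN f12]. Adds f35, f6, f10, f12.
Round 3: (8) [IF f6 and f37 and f14 THEN f15]. Adds f15.
f15 first appears in round 3.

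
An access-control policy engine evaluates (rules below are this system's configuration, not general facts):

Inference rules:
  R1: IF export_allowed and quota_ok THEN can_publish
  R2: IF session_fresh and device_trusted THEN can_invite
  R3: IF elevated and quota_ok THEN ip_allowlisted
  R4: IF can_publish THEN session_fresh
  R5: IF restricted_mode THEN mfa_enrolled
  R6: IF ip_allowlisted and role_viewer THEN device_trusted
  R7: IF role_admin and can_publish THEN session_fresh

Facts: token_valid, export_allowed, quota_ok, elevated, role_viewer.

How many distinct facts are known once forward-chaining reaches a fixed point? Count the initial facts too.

Round 1 fires R1, R3, giving can_publish, ip_allowlisted.
Round 2 fires R4, R6, giving session_fresh, device_trusted.
Round 3 fires R2, giving can_invite.
Closure: {can_invite, can_publish, device_trusted, elevated, export_allowed, ip_allowlisted, quota_ok, role_viewer, session_fresh, token_valid} — 10 facts.

10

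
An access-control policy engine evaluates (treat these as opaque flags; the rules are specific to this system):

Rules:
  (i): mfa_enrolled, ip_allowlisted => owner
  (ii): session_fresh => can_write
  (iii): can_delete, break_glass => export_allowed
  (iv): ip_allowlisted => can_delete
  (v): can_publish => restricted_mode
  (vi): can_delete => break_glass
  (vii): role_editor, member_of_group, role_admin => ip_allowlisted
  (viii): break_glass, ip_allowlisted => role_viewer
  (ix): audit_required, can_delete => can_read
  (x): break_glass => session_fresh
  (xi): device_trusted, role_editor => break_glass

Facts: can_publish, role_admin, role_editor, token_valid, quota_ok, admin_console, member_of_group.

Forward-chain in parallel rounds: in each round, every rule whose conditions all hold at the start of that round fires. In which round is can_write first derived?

Round 1: (v) [can_publish => restricted_mode]; (vii) [role_editor, member_of_group, role_admin => ip_allowlisted]. New: restricted_mode, ip_allowlisted.
Round 2: (iv) [ip_allowlisted => can_delete]. New: can_delete.
Round 3: (vi) [can_delete => break_glass]. New: break_glass.
Round 4: (iii) [can_delete, break_glass => export_allowed]; (viii) [break_glass, ip_allowlisted => role_viewer]; (x) [break_glass => session_fresh]. New: export_allowed, role_viewer, session_fresh.
Round 5: (ii) [session_fresh => can_write]. New: can_write.
can_write first appears in round 5.

5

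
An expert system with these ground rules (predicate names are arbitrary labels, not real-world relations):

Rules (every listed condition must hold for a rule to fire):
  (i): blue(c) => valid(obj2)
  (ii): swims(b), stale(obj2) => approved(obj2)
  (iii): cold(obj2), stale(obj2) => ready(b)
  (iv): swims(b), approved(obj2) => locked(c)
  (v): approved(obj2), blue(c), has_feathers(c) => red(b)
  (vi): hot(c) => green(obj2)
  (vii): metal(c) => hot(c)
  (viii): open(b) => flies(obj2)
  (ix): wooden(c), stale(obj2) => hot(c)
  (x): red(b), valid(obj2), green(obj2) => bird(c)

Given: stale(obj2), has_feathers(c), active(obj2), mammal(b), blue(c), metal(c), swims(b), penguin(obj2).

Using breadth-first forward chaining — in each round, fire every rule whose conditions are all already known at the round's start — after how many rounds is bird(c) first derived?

[1] (i) [blue(c) => valid(obj2)]; (ii) [swims(b), stale(obj2) => approved(obj2)]; (vii) [metal(c) => hot(c)]. ⇒ new: valid(obj2), approved(obj2), hot(c).
[2] (iv) [swims(b), approved(obj2) => locked(c)]; (v) [approved(obj2), blue(c), has_feathers(c) => red(b)]; (vi) [hot(c) => green(obj2)]. ⇒ new: locked(c), red(b), green(obj2).
[3] (x) [red(b), valid(obj2), green(obj2) => bird(c)]. ⇒ new: bird(c).
bird(c) first appears in round 3.

3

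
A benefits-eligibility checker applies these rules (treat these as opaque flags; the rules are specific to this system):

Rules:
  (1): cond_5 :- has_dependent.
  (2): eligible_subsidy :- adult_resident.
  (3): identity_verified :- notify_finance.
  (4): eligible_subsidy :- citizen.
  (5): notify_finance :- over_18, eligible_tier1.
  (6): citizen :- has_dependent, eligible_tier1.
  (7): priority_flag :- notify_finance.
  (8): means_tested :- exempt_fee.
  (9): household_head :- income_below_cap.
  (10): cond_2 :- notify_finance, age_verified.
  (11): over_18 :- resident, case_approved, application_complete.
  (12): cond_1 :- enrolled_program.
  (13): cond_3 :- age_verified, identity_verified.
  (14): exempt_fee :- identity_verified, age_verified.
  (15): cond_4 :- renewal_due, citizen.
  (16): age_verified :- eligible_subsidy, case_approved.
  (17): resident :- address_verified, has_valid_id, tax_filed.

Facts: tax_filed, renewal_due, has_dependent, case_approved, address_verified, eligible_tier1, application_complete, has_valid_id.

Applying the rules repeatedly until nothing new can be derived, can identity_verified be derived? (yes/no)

Round 1: (1) [cond_5 :- has_dependent.]; (6) [citizen :- has_dependent, eligible_tier1.]; (17) [resident :- address_verified, has_valid_id, tax_filed.]. Adds cond_5, citizen, resident.
Round 2: (4) [eligible_subsidy :- citizen.]; (11) [over_18 :- resident, case_approved, application_complete.]; (15) [cond_4 :- renewal_due, citizen.]. Adds eligible_subsidy, over_18, cond_4.
Round 3: (5) [notify_finance :- over_18, eligible_tier1.]; (16) [age_verified :- eligible_subsidy, case_approved.]. Adds notify_finance, age_verified.
Round 4: (3) [identity_verified :- notify_finance.]; (7) [priority_flag :- notify_finance.]; (10) [cond_2 :- notify_finance, age_verified.]. Adds identity_verified, priority_flag, cond_2.
Round 5: (13) [cond_3 :- age_verified, identity_verified.]; (14) [exempt_fee :- identity_verified, age_verified.]. Adds cond_3, exempt_fee.
Round 6: (8) [means_tested :- exempt_fee.]. Adds means_tested.
identity_verified appears in round 4, so it is derivable.

yes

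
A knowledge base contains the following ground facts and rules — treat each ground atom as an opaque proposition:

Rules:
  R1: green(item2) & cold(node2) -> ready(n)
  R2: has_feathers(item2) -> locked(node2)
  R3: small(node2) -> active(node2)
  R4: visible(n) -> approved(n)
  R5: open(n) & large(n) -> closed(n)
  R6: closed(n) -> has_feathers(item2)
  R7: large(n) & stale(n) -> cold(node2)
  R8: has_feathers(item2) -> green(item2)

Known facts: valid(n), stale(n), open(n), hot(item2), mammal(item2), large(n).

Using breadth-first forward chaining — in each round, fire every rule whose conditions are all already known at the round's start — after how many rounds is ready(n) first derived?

4

Round 1: R5 [open(n) & large(n) -> closed(n)]; R7 [large(n) & stale(n) -> cold(node2)]. Adds closed(n), cold(node2).
Round 2: R6 [closed(n) -> has_feathers(item2)]. Adds has_feathers(item2).
Round 3: R2 [has_feathers(item2) -> locked(node2)]; R8 [has_feathers(item2) -> green(item2)]. Adds locked(node2), green(item2).
Round 4: R1 [green(item2) & cold(node2) -> ready(n)]. Adds ready(n).
ready(n) first appears in round 4.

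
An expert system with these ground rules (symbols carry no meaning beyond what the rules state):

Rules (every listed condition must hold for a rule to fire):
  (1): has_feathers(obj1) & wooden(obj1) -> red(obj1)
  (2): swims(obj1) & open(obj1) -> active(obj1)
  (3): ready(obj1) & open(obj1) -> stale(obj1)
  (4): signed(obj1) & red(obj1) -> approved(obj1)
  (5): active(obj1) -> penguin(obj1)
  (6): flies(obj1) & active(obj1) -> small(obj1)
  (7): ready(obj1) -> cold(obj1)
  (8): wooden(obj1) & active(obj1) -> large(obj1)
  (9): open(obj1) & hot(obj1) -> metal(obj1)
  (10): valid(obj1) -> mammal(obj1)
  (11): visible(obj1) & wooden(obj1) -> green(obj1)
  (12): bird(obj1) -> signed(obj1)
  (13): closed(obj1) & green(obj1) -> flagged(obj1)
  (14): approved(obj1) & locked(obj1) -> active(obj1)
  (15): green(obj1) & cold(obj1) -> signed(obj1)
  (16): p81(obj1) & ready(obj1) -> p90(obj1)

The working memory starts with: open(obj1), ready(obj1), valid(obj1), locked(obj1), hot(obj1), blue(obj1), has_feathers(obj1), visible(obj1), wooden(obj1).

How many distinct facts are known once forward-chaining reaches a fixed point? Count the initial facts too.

Round 1: (1) [has_feathers(obj1) & wooden(obj1) -> red(obj1)]; (3) [ready(obj1) & open(obj1) -> stale(obj1)]; (7) [ready(obj1) -> cold(obj1)]; (9) [open(obj1) & hot(obj1) -> metal(obj1)]; (10) [valid(obj1) -> mammal(obj1)]; (11) [visible(obj1) & wooden(obj1) -> green(obj1)]. New: red(obj1), stale(obj1), cold(obj1), metal(obj1), mammal(obj1), green(obj1).
Round 2: (15) [green(obj1) & cold(obj1) -> signed(obj1)]. New: signed(obj1).
Round 3: (4) [signed(obj1) & red(obj1) -> approved(obj1)]. New: approved(obj1).
Round 4: (14) [approved(obj1) & locked(obj1) -> active(obj1)]. New: active(obj1).
Round 5: (5) [active(obj1) -> penguin(obj1)]; (8) [wooden(obj1) & active(obj1) -> large(obj1)]. New: penguin(obj1), large(obj1).
Closure: {active(obj1), approved(obj1), blue(obj1), cold(obj1), green(obj1), has_feathers(obj1), hot(obj1), large(obj1), locked(obj1), mammal(obj1), metal(obj1), open(obj1), penguin(obj1), ready(obj1), red(obj1), signed(obj1), stale(obj1), valid(obj1), visible(obj1), wooden(obj1)} — 20 facts.

20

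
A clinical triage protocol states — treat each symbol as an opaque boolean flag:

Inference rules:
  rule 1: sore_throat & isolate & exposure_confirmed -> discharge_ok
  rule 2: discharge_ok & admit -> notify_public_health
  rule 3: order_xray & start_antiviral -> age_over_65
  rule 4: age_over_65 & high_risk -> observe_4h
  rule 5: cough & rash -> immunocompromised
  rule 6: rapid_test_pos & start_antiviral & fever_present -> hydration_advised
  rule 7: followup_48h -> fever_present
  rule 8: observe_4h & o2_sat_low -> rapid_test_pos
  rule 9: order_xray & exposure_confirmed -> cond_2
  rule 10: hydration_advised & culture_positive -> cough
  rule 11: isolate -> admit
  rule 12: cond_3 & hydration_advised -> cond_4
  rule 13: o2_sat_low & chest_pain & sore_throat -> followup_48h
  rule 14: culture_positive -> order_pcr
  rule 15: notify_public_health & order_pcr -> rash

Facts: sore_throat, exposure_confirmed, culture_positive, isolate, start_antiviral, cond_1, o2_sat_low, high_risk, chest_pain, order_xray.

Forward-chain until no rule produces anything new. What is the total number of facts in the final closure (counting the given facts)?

24

Round 1: rule 1 [sore_throat & isolate & exposure_confirmed -> discharge_ok]; rule 3 [order_xray & start_antiviral -> age_over_65]; rule 9 [order_xray & exposure_confirmed -> cond_2]; rule 11 [isolate -> admit]; rule 13 [o2_sat_low & chest_pain & sore_throat -> followup_48h]; rule 14 [culture_positive -> order_pcr]. Adds discharge_ok, age_over_65, cond_2, admit, followup_48h, order_pcr.
Round 2: rule 2 [discharge_ok & admit -> notify_public_health]; rule 4 [age_over_65 & high_risk -> observe_4h]; rule 7 [followup_48h -> fever_present]. Adds notify_public_health, observe_4h, fever_present.
Round 3: rule 8 [observe_4h & o2_sat_low -> rapid_test_pos]; rule 15 [notify_public_health & order_pcr -> rash]. Adds rapid_test_pos, rash.
Round 4: rule 6 [rapid_test_pos & start_antiviral & fever_present -> hydration_advised]. Adds hydration_advised.
Round 5: rule 10 [hydration_advised & culture_positive -> cough]. Adds cough.
Round 6: rule 5 [cough & rash -> immunocompromised]. Adds immunocompromised.
Closure: {admit, age_over_65, chest_pain, cond_1, cond_2, cough, culture_positive, discharge_ok, exposure_confirmed, fever_present, followup_48h, high_risk, hydration_advised, immunocompromised, isolate, notify_public_health, o2_sat_low, observe_4h, order_pcr, order_xray, rapid_test_pos, rash, sore_throat, start_antiviral} — 24 facts.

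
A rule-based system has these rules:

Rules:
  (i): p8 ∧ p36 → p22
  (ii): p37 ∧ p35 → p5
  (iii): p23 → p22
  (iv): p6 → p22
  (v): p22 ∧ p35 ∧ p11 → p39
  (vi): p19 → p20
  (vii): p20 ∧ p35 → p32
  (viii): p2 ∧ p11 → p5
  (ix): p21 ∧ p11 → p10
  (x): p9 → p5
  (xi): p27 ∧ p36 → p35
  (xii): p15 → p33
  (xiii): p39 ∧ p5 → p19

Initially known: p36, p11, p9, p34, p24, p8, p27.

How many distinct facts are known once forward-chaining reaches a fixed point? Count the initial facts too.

14

[1] (i) [p8 ∧ p36 → p22]; (x) [p9 → p5]; (xi) [p27 ∧ p36 → p35]. ⇒ new: p22, p5, p35.
[2] (v) [p22 ∧ p35 ∧ p11 → p39]. ⇒ new: p39.
[3] (xiii) [p39 ∧ p5 → p19]. ⇒ new: p19.
[4] (vi) [p19 → p20]. ⇒ new: p20.
[5] (vii) [p20 ∧ p35 → p32]. ⇒ new: p32.
Closure: {p11, p19, p20, p22, p24, p27, p32, p34, p35, p36, p39, p5, p8, p9} — 14 facts.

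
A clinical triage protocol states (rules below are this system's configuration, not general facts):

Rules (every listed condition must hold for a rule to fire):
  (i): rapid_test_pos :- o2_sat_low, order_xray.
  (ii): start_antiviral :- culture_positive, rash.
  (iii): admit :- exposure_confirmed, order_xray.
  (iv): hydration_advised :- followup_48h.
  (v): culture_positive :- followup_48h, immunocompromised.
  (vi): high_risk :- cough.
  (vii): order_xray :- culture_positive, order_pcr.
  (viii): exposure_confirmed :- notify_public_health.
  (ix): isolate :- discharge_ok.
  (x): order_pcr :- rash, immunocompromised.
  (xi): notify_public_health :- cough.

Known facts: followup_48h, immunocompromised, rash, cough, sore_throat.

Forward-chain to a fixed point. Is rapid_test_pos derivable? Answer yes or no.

no

Round 1: (iv) [hydration_advised :- followup_48h.]; (v) [culture_positive :- followup_48h, immunocompromised.]; (vi) [high_risk :- cough.]; (x) [order_pcr :- rash, immunocompromised.]; (xi) [notify_public_health :- cough.]. New: hydration_advised, culture_positive, high_risk, order_pcr, notify_public_health.
Round 2: (ii) [start_antiviral :- culture_positive, rash.]; (vii) [order_xray :- culture_positive, order_pcr.]; (viii) [exposure_confirmed :- notify_public_health.]. New: start_antiviral, order_xray, exposure_confirmed.
Round 3: (iii) [admit :- exposure_confirmed, order_xray.]. New: admit.
Fixed point reached. rapid_test_pos is concluded only by (i); (i) needs o2_sat_low (never derived).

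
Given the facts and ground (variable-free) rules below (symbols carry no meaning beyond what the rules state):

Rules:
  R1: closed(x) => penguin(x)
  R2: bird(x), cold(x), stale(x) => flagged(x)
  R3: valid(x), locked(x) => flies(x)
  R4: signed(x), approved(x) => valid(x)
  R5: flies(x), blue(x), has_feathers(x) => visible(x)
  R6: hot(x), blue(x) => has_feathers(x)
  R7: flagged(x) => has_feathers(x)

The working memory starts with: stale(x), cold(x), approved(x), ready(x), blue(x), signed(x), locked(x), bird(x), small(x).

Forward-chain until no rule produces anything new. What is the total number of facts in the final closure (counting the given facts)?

14

[1] R2 [bird(x), cold(x), stale(x) => flagged(x)]; R4 [signed(x), approved(x) => valid(x)]. ⇒ new: flagged(x), valid(x).
[2] R3 [valid(x), locked(x) => flies(x)]; R7 [flagged(x) => has_feathers(x)]. ⇒ new: flies(x), has_feathers(x).
[3] R5 [flies(x), blue(x), has_feathers(x) => visible(x)]. ⇒ new: visible(x).
Closure: {approved(x), bird(x), blue(x), cold(x), flagged(x), flies(x), has_feathers(x), locked(x), ready(x), signed(x), small(x), stale(x), valid(x), visible(x)} — 14 facts.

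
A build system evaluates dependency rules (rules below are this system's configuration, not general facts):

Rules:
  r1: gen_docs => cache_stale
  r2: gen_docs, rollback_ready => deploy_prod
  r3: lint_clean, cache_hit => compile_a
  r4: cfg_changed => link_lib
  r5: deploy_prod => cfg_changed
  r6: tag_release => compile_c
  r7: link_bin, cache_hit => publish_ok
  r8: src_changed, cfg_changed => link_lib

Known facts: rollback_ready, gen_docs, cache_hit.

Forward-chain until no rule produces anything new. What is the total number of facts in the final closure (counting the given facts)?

7

Round 1: r1 [gen_docs => cache_stale]; r2 [gen_docs, rollback_ready => deploy_prod]. Adds cache_stale, deploy_prod.
Round 2: r5 [deploy_prod => cfg_changed]. Adds cfg_changed.
Round 3: r4 [cfg_changed => link_lib]. Adds link_lib.
Closure: {cache_hit, cache_stale, cfg_changed, deploy_prod, gen_docs, link_lib, rollback_ready} — 7 facts.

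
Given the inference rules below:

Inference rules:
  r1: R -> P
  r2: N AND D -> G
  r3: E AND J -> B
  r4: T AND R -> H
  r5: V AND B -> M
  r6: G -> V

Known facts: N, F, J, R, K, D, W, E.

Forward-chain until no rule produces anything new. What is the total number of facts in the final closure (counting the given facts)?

13

Round 1: r1 [R -> P]; r2 [N AND D -> G]; r3 [E AND J -> B]. New: P, G, B.
Round 2: r6 [G -> V]. New: V.
Round 3: r5 [V AND B -> M]. New: M.
Closure: {B, D, E, F, G, J, K, M, N, P, R, V, W} — 13 facts.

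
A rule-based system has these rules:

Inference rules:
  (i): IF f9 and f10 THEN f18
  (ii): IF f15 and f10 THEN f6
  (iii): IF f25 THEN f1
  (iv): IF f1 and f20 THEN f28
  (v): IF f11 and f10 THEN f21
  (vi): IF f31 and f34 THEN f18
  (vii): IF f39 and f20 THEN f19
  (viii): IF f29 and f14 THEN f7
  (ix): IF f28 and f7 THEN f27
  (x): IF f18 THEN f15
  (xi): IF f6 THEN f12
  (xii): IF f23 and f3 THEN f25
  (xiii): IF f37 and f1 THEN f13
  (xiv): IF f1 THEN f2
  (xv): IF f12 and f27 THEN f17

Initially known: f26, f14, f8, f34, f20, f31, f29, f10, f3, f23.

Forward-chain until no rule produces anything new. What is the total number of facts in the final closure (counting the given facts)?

Round 1 — (vi), (viii), (xii), derive f18, f7, f25.
Round 2 — (iii), (x), derive f1, f15.
Round 3 — (ii), (iv), (xiv), derive f6, f28, f2.
Round 4 — (ix), (xi), derive f27, f12.
Round 5 — (xv), derive f17.
Closure: {f1, f10, f12, f14, f15, f17, f18, f2, f20, f23, f25, f26, f27, f28, f29, f3, f31, f34, f6, f7, f8} — 21 facts.

21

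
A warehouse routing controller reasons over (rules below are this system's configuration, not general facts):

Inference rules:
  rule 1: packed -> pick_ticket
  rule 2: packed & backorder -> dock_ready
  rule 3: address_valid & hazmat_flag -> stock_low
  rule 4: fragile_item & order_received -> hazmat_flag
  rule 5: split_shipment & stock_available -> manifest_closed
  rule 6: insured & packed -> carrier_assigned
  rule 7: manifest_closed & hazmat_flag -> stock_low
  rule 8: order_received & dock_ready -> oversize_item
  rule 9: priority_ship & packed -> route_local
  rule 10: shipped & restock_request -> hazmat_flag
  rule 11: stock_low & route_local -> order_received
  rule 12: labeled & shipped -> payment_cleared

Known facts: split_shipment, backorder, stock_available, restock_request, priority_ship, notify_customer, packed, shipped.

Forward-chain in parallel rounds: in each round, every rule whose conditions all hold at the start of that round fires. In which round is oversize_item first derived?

4

Round 1 — rule 1, rule 2, rule 5, rule 9, rule 10, derive pick_ticket, dock_ready, manifest_closed, route_local, hazmat_flag.
Round 2 — rule 7, derive stock_low.
Round 3 — rule 11, derive order_received.
Round 4 — rule 8, derive oversize_item.
oversize_item first appears in round 4.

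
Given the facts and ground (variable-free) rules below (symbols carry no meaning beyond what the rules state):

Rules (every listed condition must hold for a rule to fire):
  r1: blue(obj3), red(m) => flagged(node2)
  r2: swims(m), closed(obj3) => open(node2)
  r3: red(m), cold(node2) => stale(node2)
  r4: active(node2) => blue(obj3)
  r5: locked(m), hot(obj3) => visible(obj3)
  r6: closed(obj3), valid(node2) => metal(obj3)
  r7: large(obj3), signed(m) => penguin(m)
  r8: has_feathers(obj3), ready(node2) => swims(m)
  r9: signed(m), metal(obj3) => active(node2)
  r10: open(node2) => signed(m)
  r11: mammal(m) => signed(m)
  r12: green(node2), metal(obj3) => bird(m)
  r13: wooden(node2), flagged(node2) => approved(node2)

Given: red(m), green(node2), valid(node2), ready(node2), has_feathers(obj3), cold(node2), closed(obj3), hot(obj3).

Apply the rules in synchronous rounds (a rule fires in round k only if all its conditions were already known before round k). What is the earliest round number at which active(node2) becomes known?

4

Round 1: r3 [red(m), cold(node2) => stale(node2)]; r6 [closed(obj3), valid(node2) => metal(obj3)]; r8 [has_feathers(obj3), ready(node2) => swims(m)]. New: stale(node2), metal(obj3), swims(m).
Round 2: r2 [swims(m), closed(obj3) => open(node2)]; r12 [green(node2), metal(obj3) => bird(m)]. New: open(node2), bird(m).
Round 3: r10 [open(node2) => signed(m)]. New: signed(m).
Round 4: r9 [signed(m), metal(obj3) => active(node2)]. New: active(node2).
active(node2) first appears in round 4.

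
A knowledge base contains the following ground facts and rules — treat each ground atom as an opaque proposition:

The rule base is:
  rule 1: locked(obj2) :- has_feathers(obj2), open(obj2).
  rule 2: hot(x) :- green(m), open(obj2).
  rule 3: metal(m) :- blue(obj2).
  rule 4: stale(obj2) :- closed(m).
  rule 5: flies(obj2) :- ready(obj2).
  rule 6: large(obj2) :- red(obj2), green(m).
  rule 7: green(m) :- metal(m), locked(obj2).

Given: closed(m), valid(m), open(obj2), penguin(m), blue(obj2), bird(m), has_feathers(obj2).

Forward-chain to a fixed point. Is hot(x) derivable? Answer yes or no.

Round 1: rule 1 [locked(obj2) :- has_feathers(obj2), open(obj2).]; rule 3 [metal(m) :- blue(obj2).]; rule 4 [stale(obj2) :- closed(m).]. New: locked(obj2), metal(m), stale(obj2).
Round 2: rule 7 [green(m) :- metal(m), locked(obj2).]. New: green(m).
Round 3: rule 2 [hot(x) :- green(m), open(obj2).]. New: hot(x).
hot(x) appears in round 3, so it is derivable.

yes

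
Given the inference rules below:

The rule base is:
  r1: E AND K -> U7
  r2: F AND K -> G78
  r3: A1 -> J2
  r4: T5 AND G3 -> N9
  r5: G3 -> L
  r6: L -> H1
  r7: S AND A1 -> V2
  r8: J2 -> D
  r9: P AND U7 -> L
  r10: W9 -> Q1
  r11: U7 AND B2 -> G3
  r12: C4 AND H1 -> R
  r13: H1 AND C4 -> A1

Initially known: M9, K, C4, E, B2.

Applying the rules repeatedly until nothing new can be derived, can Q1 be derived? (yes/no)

no

Round 1: r1 [E AND K -> U7]. New: U7.
Round 2: r11 [U7 AND B2 -> G3]. New: G3.
Round 3: r5 [G3 -> L]. New: L.
Round 4: r6 [L -> H1]. New: H1.
Round 5: r12 [C4 AND H1 -> R]; r13 [H1 AND C4 -> A1]. New: R, A1.
Round 6: r3 [A1 -> J2]. New: J2.
Round 7: r8 [J2 -> D]. New: D.
Fixed point reached. Q1 is concluded only by r10; r10 needs W9 (never derived).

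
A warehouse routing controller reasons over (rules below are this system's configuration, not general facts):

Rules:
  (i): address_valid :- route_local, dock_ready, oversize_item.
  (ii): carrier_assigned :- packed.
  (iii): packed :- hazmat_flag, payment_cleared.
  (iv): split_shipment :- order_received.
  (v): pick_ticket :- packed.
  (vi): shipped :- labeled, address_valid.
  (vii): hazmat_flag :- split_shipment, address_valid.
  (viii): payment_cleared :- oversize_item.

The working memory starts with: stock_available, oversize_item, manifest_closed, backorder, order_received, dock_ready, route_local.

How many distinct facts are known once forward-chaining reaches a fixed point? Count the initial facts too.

[1] (i) [address_valid :- route_local, dock_ready, oversize_item.]; (iv) [split_shipment :- order_received.]; (viii) [payment_cleared :- oversize_item.]. ⇒ new: address_valid, split_shipment, payment_cleared.
[2] (vii) [hazmat_flag :- split_shipment, address_valid.]. ⇒ new: hazmat_flag.
[3] (iii) [packed :- hazmat_flag, payment_cleared.]. ⇒ new: packed.
[4] (ii) [carrier_assigned :- packed.]; (v) [pick_ticket :- packed.]. ⇒ new: carrier_assigned, pick_ticket.
Closure: {address_valid, backorder, carrier_assigned, dock_ready, hazmat_flag, manifest_closed, order_received, oversize_item, packed, payment_cleared, pick_ticket, route_local, split_shipment, stock_available} — 14 facts.

14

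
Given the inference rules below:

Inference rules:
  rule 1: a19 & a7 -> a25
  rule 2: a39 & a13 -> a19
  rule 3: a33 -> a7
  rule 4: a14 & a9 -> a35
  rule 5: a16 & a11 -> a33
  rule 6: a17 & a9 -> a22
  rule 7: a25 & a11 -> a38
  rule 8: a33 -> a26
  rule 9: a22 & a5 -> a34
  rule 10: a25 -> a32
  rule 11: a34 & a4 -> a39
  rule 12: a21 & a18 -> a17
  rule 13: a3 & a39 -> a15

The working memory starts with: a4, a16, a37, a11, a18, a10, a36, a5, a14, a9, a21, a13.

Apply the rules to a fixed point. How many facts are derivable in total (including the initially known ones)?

Round 1 fires rule 4, rule 5, rule 12, giving a35, a33, a17.
Round 2 fires rule 3, rule 6, rule 8, giving a7, a22, a26.
Round 3 fires rule 9, giving a34.
Round 4 fires rule 11, giving a39.
Round 5 fires rule 2, giving a19.
Round 6 fires rule 1, giving a25.
Round 7 fires rule 7, rule 10, giving a38, a32.
Closure: {a10, a11, a13, a14, a16, a17, a18, a19, a21, a22, a25, a26, a32, a33, a34, a35, a36, a37, a38, a39, a4, a5, a7, a9} — 24 facts.

24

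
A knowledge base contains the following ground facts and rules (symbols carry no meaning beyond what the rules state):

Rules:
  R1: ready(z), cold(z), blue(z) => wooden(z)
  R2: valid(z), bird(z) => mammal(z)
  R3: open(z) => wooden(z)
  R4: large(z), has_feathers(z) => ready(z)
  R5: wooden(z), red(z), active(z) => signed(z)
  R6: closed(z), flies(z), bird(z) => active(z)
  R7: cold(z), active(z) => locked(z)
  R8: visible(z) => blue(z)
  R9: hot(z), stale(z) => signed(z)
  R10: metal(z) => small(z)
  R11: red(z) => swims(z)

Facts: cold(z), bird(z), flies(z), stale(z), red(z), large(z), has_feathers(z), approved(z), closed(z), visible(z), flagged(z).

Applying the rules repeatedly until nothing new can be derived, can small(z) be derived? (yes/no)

[1] R4 [large(z), has_feathers(z) => ready(z)]; R6 [closed(z), flies(z), bird(z) => active(z)]; R8 [visible(z) => blue(z)]; R11 [red(z) => swims(z)]. ⇒ new: ready(z), active(z), blue(z), swims(z).
[2] R1 [ready(z), cold(z), blue(z) => wooden(z)]; R7 [cold(z), active(z) => locked(z)]. ⇒ new: wooden(z), locked(z).
[3] R5 [wooden(z), red(z), active(z) => signed(z)]. ⇒ new: signed(z).
Fixed point reached. small(z) is concluded only by R10; R10 needs metal(z) (never derived).

no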